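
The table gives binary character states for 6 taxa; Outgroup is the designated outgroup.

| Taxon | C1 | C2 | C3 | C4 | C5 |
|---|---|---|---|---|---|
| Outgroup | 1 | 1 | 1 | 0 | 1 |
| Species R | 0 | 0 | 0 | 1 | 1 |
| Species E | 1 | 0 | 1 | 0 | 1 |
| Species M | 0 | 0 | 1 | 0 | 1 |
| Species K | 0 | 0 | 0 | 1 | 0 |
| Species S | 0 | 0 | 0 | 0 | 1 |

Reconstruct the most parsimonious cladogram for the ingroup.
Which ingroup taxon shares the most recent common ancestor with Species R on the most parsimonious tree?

Species K

Character polarity is set by the outgroup: the derived state is whichever differs from the outgroup's state, so for C1, C2, C3, C5 the derived state is '0', and for the remaining characters it is '1'.
C1: derived state '0' in Species K, Species M, Species R, and Species S only — synapomorphy for {Species K, Species M, Species R, Species S}.
All ingroup taxa share the derived state '0' for C2; it defines the ingroup but does not resolve relationships within it.
C3 (derived state '0') is shared by Species K, Species R, and Species S — a synapomorphy uniting that clade.
Only Species K and Species R show the derived state '1' for C4, supporting them as a clade.
C5 (derived state '0') is unique to Species K (autapomorphy; uninformative for grouping).
Most parsimonious ingroup topology: ((((Species R,Species K),Species S),Species M),Species E).
Species R and Species K form a cherry on this tree, so they are sister taxa.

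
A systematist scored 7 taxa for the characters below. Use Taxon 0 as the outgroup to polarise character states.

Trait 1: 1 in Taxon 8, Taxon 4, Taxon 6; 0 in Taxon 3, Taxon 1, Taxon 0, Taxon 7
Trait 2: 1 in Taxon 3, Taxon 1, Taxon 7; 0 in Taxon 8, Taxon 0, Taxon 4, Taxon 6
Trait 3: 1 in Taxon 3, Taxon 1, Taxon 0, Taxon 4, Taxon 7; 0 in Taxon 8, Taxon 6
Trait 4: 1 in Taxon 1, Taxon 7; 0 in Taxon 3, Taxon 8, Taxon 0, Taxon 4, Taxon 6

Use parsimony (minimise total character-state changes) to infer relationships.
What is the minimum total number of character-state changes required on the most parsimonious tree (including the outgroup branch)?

Character polarity is set by the outgroup: the derived state is whichever differs from the outgroup's state, so for Trait 3 the derived state is '0', and for the remaining characters it is '1'.
Only Taxon 4, Taxon 6, and Taxon 8 show the derived state '1' for Trait 1, supporting them as a clade.
Trait 2: derived state '1' in Taxon 1, Taxon 3, and Taxon 7 only — synapomorphy for {Taxon 1, Taxon 3, Taxon 7}.
Only Taxon 6 and Taxon 8 show the derived state '0' for Trait 3, supporting them as a clade.
Trait 4: derived state '1' in Taxon 1 and Taxon 7 only — synapomorphy for {Taxon 1, Taxon 7}.
Most parsimonious ingroup topology: (((Taxon 6,Taxon 8),Taxon 4),((Taxon 7,Taxon 1),Taxon 3)).
Changes per character on this tree: Trait 1: 1; Trait 2: 1; Trait 3: 1; Trait 4: 1.
Total = 4.

4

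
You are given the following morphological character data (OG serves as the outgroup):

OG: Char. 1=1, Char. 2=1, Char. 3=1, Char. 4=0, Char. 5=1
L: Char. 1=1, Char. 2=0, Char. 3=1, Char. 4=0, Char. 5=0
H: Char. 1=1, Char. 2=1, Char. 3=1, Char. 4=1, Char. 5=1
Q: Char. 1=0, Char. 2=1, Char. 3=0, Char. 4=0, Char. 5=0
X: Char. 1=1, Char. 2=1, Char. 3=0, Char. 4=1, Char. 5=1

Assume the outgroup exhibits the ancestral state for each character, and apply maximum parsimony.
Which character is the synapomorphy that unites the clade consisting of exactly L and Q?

Character polarity is set by the outgroup: the derived state is whichever differs from the outgroup's state, so for Char. 1, Char. 2, Char. 3, Char. 5 the derived state is '0', and for the remaining characters it is '1'.
Char. 1: derived state '0' in Q only — an autapomorphy, so it tells us nothing about relationships among taxa.
Char. 2 (derived state '0') is unique to L (autapomorphy; uninformative for grouping).
Char. 3 (state '0') occurs in Q and X but conflicts with the nesting implied by the other characters — most parsimoniously interpreted as homoplasy.
Char. 4 (derived state '1') is shared by H and X — a synapomorphy uniting that clade.
Char. 5 (derived state '0') is shared by L and Q — a synapomorphy uniting that clade.
Most parsimonious ingroup topology: ((L,Q),(H,X)).
The clade {L, Q} is supported by Char. 5: its derived state '0' occurs in exactly those taxa and in no other taxon (including the outgroup).

Char. 5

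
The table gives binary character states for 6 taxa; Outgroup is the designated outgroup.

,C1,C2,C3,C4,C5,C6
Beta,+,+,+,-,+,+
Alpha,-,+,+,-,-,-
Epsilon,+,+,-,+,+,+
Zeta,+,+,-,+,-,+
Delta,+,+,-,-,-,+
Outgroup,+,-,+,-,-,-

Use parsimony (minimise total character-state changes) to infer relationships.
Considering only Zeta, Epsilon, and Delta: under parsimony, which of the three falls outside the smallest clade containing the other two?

Delta

Character polarity is set by the outgroup: the derived state is whichever differs from the outgroup's state, so for C1, C3 the derived state is '-', and for the remaining characters it is '+'.
C1 (derived state '-') is unique to Alpha (autapomorphy; uninformative for grouping).
All ingroup taxa share the derived state '+' for C2; it defines the ingroup but does not resolve relationships within it.
Only Delta, Epsilon, and Zeta show the derived state '-' for C3, supporting them as a clade.
C4 (derived state '+') is shared by Epsilon and Zeta — a synapomorphy uniting that clade.
C5 (state '+') occurs in Beta and Epsilon but conflicts with the nesting implied by the other characters — most parsimoniously interpreted as homoplasy.
C6 (derived state '+') is shared by Beta, Delta, Epsilon, and Zeta — a synapomorphy uniting that clade.
Most parsimonious ingroup topology: (Alpha,((Delta,(Zeta,Epsilon)),Beta)).
Epsilon and Zeta share a more recent common ancestor with each other than either does with Delta, so Delta is the least closely related of the three.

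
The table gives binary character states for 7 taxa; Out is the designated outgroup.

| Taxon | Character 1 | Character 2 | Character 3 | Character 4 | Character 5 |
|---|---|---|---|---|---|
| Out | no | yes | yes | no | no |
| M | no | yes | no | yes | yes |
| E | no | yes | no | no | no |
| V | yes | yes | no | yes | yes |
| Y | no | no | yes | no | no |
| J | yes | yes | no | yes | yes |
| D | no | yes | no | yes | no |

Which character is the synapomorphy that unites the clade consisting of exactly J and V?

Character polarity is set by the outgroup: the derived state is whichever differs from the outgroup's state, so for Character 2, Character 3 the derived state is 'no', and for the remaining characters it is 'yes'.
Only J and V show the derived state 'yes' for Character 1, supporting them as a clade.
Character 2 (derived state 'no') is unique to Y (autapomorphy; uninformative for grouping).
Character 3 (derived state 'no') is shared by D, E, J, M, and V — a synapomorphy uniting that clade.
Character 4 (derived state 'yes') is shared by D, J, M, and V — a synapomorphy uniting that clade.
Only J, M, and V show the derived state 'yes' for Character 5, supporting them as a clade.
Most parsimonious ingroup topology: ((((M,(V,J)),D),E),Y).
The clade {J, V} is supported by Character 1: its derived state 'yes' occurs in exactly those taxa and in no other taxon (including the outgroup).

Character 1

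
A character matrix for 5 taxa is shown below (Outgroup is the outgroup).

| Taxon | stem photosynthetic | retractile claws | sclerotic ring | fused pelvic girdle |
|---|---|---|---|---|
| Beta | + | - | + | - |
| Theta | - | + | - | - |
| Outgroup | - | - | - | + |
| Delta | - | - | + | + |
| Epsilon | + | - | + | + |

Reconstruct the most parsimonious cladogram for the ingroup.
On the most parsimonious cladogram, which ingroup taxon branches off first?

Theta

Character polarity is set by the outgroup: the derived state is whichever differs from the outgroup's state, so for fused pelvic girdle the derived state is '-', and for the remaining characters it is '+'.
stem photosynthetic: derived state '+' in Beta and Epsilon only — synapomorphy for {Beta, Epsilon}.
retractile claws: derived state '+' in Theta only — an autapomorphy, so it tells us nothing about relationships among taxa.
sclerotic ring: derived state '+' in Beta, Delta, and Epsilon only — synapomorphy for {Beta, Delta, Epsilon}.
fused pelvic girdle groups Beta and Theta, which is incompatible with the clades supported by the remaining characters; treating it as convergent (homoplasy) costs fewer steps than any alternative tree.
Most parsimonious ingroup topology: (Theta,((Beta,Epsilon),Delta)).
Theta is sister to the clade containing all other ingroup taxa, so it is the earliest-diverging (most basal) ingroup lineage.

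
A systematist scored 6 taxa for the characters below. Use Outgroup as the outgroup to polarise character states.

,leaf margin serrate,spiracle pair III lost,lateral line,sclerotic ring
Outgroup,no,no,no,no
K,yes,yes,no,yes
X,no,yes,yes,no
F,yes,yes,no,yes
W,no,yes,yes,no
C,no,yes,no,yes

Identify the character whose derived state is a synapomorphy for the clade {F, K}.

The outgroup has state 'no' for every character, so 'yes' is the derived state throughout.
leaf margin serrate (derived state 'yes') is shared by F and K — a synapomorphy uniting that clade.
All ingroup taxa share the derived state 'yes' for spiracle pair III lost; it defines the ingroup but does not resolve relationships within it.
lateral line: derived state 'yes' in W and X only — synapomorphy for {W, X}.
Only C, F, and K show the derived state 'yes' for sclerotic ring, supporting them as a clade.
Most parsimonious ingroup topology: (((K,F),C),(X,W)).
The clade {F, K} is supported by leaf margin serrate: its derived state 'yes' occurs in exactly those taxa and in no other taxon (including the outgroup).

leaf margin serrate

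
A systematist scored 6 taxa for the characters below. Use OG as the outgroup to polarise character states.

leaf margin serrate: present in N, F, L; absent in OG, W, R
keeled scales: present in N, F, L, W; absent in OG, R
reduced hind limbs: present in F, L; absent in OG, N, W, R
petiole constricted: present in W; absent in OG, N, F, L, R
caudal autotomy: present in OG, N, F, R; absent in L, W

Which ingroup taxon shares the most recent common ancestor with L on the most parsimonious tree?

Character polarity is set by the outgroup: the derived state is whichever differs from the outgroup's state, so for caudal autotomy the derived state is 'absent', and for the remaining characters it is 'present'.
leaf margin serrate (derived state 'present') is shared by F, L, and N — a synapomorphy uniting that clade.
keeled scales (derived state 'present') is shared by F, L, N, and W — a synapomorphy uniting that clade.
Only F and L show the derived state 'present' for reduced hind limbs, supporting them as a clade.
petiole constricted (derived state 'present') is unique to W (autapomorphy; uninformative for grouping).
caudal autotomy groups L and W, which is incompatible with the clades supported by the remaining characters; treating it as convergent (homoplasy) costs fewer steps than any alternative tree.
Most parsimonious ingroup topology: (((N,(F,L)),W),R).
L and F form a cherry on this tree, so they are sister taxa.

F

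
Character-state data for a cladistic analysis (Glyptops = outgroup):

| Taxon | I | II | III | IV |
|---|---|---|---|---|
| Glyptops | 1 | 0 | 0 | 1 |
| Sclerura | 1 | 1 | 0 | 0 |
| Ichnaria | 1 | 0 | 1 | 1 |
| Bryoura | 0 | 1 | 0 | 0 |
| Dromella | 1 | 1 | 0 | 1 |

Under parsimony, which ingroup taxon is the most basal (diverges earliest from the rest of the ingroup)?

Ichnaria

Character polarity is set by the outgroup: the derived state is whichever differs from the outgroup's state, so for I, IV the derived state is '0', and for the remaining characters it is '1'.
I: derived state '0' in Bryoura only — an autapomorphy, so it tells us nothing about relationships among taxa.
II: derived state '1' in Bryoura, Dromella, and Sclerura only — synapomorphy for {Bryoura, Dromella, Sclerura}.
III: derived state '1' in Ichnaria only — an autapomorphy, so it tells us nothing about relationships among taxa.
IV: derived state '0' in Bryoura and Sclerura only — synapomorphy for {Bryoura, Sclerura}.
Most parsimonious ingroup topology: (((Sclerura,Bryoura),Dromella),Ichnaria).
Ichnaria is sister to the clade containing all other ingroup taxa, so it is the earliest-diverging (most basal) ingroup lineage.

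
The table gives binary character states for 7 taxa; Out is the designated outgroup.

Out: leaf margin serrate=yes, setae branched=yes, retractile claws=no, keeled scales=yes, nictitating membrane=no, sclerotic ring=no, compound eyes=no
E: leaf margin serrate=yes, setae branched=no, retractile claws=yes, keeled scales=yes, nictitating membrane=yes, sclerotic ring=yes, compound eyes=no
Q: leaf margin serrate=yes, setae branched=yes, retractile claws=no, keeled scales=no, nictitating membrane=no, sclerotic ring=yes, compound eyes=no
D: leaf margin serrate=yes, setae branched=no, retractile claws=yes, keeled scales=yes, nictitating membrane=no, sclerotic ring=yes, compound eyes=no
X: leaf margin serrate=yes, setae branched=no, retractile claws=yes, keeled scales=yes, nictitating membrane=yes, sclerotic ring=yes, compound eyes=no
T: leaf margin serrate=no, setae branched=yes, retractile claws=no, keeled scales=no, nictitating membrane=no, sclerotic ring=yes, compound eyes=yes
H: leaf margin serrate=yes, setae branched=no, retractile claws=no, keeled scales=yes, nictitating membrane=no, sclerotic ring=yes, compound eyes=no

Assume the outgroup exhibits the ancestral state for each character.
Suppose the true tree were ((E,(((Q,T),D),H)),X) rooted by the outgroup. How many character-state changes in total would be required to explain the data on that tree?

Map each character onto ((E,(((Q,T),D),H)),X) (rooted by Out) and count the minimum state changes it requires (Fitch parsimony):
leaf margin serrate: 1; setae branched: 2; retractile claws: 3; keeled scales: 1; nictitating membrane: 2; sclerotic ring: 1; compound eyes: 1.
Total tree length = 11.

11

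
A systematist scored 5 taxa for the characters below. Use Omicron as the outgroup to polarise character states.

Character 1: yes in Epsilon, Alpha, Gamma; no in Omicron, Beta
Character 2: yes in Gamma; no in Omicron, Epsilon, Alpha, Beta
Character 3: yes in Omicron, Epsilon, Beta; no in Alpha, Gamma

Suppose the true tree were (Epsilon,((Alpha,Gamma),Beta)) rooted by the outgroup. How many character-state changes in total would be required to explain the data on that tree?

Map each character onto (Epsilon,((Alpha,Gamma),Beta)) (rooted by Omicron) and count the minimum state changes it requires (Fitch parsimony):
Character 1: 2; Character 2: 1; Character 3: 1.
Total tree length = 4.

4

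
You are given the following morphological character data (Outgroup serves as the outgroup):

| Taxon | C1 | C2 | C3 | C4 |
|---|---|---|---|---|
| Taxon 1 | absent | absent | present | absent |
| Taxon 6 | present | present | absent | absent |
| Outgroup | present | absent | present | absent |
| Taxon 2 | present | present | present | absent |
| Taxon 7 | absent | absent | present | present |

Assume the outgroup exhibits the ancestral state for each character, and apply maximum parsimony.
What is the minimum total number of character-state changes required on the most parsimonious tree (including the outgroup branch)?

Character polarity is set by the outgroup: the derived state is whichever differs from the outgroup's state, so for C1, C3 the derived state is 'absent', and for the remaining characters it is 'present'.
C1 (derived state 'absent') is shared by Taxon 1 and Taxon 7 — a synapomorphy uniting that clade.
C2: derived state 'present' in Taxon 2 and Taxon 6 only — synapomorphy for {Taxon 2, Taxon 6}.
C3 (derived state 'absent') is unique to Taxon 6 (autapomorphy; uninformative for grouping).
C4: derived state 'present' in Taxon 7 only — an autapomorphy, so it tells us nothing about relationships among taxa.
Most parsimonious ingroup topology: ((Taxon 2,Taxon 6),(Taxon 1,Taxon 7)).
Changes per character on this tree: C1: 1; C2: 1; C3: 1; C4: 1.
Total = 4.

4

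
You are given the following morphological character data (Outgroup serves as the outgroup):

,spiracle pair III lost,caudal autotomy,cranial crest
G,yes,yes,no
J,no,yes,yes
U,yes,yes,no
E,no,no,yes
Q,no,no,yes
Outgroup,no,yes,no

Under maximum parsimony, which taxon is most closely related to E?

Q

Character polarity is set by the outgroup: the derived state is whichever differs from the outgroup's state, so for caudal autotomy the derived state is 'no', and for the remaining characters it is 'yes'.
spiracle pair III lost (derived state 'yes') is shared by G and U — a synapomorphy uniting that clade.
caudal autotomy: derived state 'no' in E and Q only — synapomorphy for {E, Q}.
cranial crest (derived state 'yes') is shared by E, J, and Q — a synapomorphy uniting that clade.
Most parsimonious ingroup topology: ((G,U),((Q,E),J)).
E and Q form a cherry on this tree, so they are sister taxa.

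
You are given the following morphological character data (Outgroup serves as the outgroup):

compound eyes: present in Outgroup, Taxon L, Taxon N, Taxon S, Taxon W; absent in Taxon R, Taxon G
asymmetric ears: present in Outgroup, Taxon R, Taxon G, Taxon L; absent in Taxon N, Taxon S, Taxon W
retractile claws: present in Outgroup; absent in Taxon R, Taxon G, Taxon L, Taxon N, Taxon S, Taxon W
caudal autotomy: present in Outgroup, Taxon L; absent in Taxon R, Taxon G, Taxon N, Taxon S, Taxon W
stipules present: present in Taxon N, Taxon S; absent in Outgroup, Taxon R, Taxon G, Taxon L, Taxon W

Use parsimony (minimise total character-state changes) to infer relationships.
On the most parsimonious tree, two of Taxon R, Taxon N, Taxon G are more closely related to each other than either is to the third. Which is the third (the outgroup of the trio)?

Taxon N

Character polarity is set by the outgroup: the derived state is whichever differs from the outgroup's state, so for compound eyes, asymmetric ears, retractile claws, caudal autotomy the derived state is 'absent', and for the remaining characters it is 'present'.
compound eyes: derived state 'absent' in Taxon G and Taxon R only — synapomorphy for {Taxon G, Taxon R}.
asymmetric ears: derived state 'absent' in Taxon N, Taxon S, and Taxon W only — synapomorphy for {Taxon N, Taxon S, Taxon W}.
All ingroup taxa share the derived state 'absent' for retractile claws; it defines the ingroup but does not resolve relationships within it.
caudal autotomy: derived state 'absent' in Taxon G, Taxon N, Taxon R, Taxon S, and Taxon W only — synapomorphy for {Taxon G, Taxon N, Taxon R, Taxon S, Taxon W}.
stipules present (derived state 'present') is shared by Taxon N and Taxon S — a synapomorphy uniting that clade.
Most parsimonious ingroup topology: (((Taxon R,Taxon G),((Taxon N,Taxon S),Taxon W)),Taxon L).
Taxon G and Taxon R share a more recent common ancestor with each other than either does with Taxon N, so Taxon N is the least closely related of the three.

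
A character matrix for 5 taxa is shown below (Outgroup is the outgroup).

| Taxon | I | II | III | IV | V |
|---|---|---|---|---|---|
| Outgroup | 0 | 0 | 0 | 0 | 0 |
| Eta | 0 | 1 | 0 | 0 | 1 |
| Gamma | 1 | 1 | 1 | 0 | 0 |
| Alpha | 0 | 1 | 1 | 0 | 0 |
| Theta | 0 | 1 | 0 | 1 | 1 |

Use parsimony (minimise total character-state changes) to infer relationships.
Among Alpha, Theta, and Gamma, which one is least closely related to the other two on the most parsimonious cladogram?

The outgroup has state '0' for every character, so '1' is the derived state throughout.
I: derived state '1' in Gamma only — an autapomorphy, so it tells us nothing about relationships among taxa.
All ingroup taxa share the derived state '1' for II; it defines the ingroup but does not resolve relationships within it.
III: derived state '1' in Alpha and Gamma only — synapomorphy for {Alpha, Gamma}.
IV: derived state '1' in Theta only — an autapomorphy, so it tells us nothing about relationships among taxa.
V (derived state '1') is shared by Eta and Theta — a synapomorphy uniting that clade.
Most parsimonious ingroup topology: ((Eta,Theta),(Gamma,Alpha)).
Alpha and Gamma share a more recent common ancestor with each other than either does with Theta, so Theta is the least closely related of the three.

Theta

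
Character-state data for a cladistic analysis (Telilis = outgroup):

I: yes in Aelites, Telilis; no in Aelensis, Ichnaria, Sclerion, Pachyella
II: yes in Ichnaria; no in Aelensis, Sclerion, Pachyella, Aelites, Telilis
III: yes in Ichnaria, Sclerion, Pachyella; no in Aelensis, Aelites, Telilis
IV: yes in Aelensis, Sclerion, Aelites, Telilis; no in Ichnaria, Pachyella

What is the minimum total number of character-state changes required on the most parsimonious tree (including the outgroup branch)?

Character polarity is set by the outgroup: the derived state is whichever differs from the outgroup's state, so for I, IV the derived state is 'no', and for the remaining characters it is 'yes'.
I: derived state 'no' in Aelensis, Ichnaria, Pachyella, and Sclerion only — synapomorphy for {Aelensis, Ichnaria, Pachyella, Sclerion}.
II (derived state 'yes') is unique to Ichnaria (autapomorphy; uninformative for grouping).
III (derived state 'yes') is shared by Ichnaria, Pachyella, and Sclerion — a synapomorphy uniting that clade.
Only Ichnaria and Pachyella show the derived state 'no' for IV, supporting them as a clade.
Most parsimonious ingroup topology: ((((Ichnaria,Pachyella),Sclerion),Aelensis),Aelites).
Changes per character on this tree: I: 1; II: 1; III: 1; IV: 1.
Total = 4.

4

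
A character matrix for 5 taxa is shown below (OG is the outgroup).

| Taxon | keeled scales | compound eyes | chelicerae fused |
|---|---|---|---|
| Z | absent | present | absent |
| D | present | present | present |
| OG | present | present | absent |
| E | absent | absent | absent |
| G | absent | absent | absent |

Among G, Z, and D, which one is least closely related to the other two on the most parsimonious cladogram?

Character polarity is set by the outgroup: the derived state is whichever differs from the outgroup's state, so for keeled scales, compound eyes the derived state is 'absent', and for the remaining characters it is 'present'.
Only E, G, and Z show the derived state 'absent' for keeled scales, supporting them as a clade.
compound eyes: derived state 'absent' in E and G only — synapomorphy for {E, G}.
chelicerae fused: derived state 'present' in D only — an autapomorphy, so it tells us nothing about relationships among taxa.
Most parsimonious ingroup topology: (((E,G),Z),D).
Z and G share a more recent common ancestor with each other than either does with D, so D is the least closely related of the three.

D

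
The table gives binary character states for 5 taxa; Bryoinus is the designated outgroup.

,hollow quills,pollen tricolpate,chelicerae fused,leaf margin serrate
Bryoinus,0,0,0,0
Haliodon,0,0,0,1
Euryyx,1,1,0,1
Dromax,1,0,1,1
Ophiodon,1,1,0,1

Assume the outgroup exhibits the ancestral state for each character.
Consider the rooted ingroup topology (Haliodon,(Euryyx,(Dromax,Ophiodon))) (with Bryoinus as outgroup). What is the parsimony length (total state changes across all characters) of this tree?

5

Map each character onto (Haliodon,(Euryyx,(Dromax,Ophiodon))) (rooted by Bryoinus) and count the minimum state changes it requires (Fitch parsimony):
hollow quills: 1; pollen tricolpate: 2; chelicerae fused: 1; leaf margin serrate: 1.
Total tree length = 5.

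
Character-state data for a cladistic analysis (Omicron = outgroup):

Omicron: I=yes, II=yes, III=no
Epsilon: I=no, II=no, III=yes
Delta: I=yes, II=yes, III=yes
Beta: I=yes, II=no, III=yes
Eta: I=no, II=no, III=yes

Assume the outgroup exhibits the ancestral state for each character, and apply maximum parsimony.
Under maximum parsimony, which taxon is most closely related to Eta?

Epsilon

Character polarity is set by the outgroup: the derived state is whichever differs from the outgroup's state, so for I, II the derived state is 'no', and for the remaining characters it is 'yes'.
Only Epsilon and Eta show the derived state 'no' for I, supporting them as a clade.
II: derived state 'no' in Beta, Epsilon, and Eta only — synapomorphy for {Beta, Epsilon, Eta}.
III (derived state 'yes') is shared by all ingroup taxa — unites the whole ingroup.
Most parsimonious ingroup topology: (((Epsilon,Eta),Beta),Delta).
Eta and Epsilon form a cherry on this tree, so they are sister taxa.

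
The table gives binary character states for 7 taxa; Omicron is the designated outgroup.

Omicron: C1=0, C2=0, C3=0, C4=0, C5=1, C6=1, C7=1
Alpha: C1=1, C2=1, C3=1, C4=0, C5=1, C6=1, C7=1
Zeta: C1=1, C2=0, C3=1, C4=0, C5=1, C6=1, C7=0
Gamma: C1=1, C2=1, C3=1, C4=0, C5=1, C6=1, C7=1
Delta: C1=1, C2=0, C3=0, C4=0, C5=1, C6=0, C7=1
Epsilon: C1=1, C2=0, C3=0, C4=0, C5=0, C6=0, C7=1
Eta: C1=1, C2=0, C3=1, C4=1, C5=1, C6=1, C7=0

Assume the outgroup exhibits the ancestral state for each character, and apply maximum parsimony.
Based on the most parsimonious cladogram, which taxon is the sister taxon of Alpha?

Gamma

Character polarity is set by the outgroup: the derived state is whichever differs from the outgroup's state, so for C5, C6, C7 the derived state is '0', and for the remaining characters it is '1'.
All ingroup taxa share the derived state '1' for C1; it defines the ingroup but does not resolve relationships within it.
C2: derived state '1' in Alpha and Gamma only — synapomorphy for {Alpha, Gamma}.
C3 (derived state '1') is shared by Alpha, Eta, Gamma, and Zeta — a synapomorphy uniting that clade.
C4: derived state '1' in Eta only — an autapomorphy, so it tells us nothing about relationships among taxa.
C5 (derived state '0') is unique to Epsilon (autapomorphy; uninformative for grouping).
Only Delta and Epsilon show the derived state '0' for C6, supporting them as a clade.
C7: derived state '0' in Eta and Zeta only — synapomorphy for {Eta, Zeta}.
Most parsimonious ingroup topology: (((Alpha,Gamma),(Zeta,Eta)),(Delta,Epsilon)).
Alpha and Gamma form a cherry on this tree, so they are sister taxa.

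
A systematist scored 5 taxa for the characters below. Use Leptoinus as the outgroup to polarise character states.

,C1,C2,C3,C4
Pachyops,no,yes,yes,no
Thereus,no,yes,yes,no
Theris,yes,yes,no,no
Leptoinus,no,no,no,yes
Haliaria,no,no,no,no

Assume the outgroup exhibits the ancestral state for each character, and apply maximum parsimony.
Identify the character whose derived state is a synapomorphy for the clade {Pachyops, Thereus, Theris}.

Character polarity is set by the outgroup: the derived state is whichever differs from the outgroup's state, so for C4 the derived state is 'no', and for the remaining characters it is 'yes'.
C1 (derived state 'yes') is unique to Theris (autapomorphy; uninformative for grouping).
C2: derived state 'yes' in Pachyops, Thereus, and Theris only — synapomorphy for {Pachyops, Thereus, Theris}.
C3 (derived state 'yes') is shared by Pachyops and Thereus — a synapomorphy uniting that clade.
All ingroup taxa share the derived state 'no' for C4; it defines the ingroup but does not resolve relationships within it.
Most parsimonious ingroup topology: (((Pachyops,Thereus),Theris),Haliaria).
The clade {Pachyops, Thereus, Theris} is supported by C2: its derived state 'yes' occurs in exactly those taxa and in no other taxon (including the outgroup).

C2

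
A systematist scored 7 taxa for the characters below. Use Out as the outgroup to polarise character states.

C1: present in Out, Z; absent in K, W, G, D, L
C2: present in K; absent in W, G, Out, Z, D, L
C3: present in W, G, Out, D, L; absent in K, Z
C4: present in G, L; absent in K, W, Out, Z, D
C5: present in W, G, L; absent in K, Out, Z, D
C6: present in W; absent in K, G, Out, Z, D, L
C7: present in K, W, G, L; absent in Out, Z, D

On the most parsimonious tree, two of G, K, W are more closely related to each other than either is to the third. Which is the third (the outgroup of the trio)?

K

Character polarity is set by the outgroup: the derived state is whichever differs from the outgroup's state, so for C1, C3 the derived state is 'absent', and for the remaining characters it is 'present'.
C1 (derived state 'absent') is shared by D, G, K, L, and W — a synapomorphy uniting that clade.
C2: derived state 'present' in K only — an autapomorphy, so it tells us nothing about relationships among taxa.
C3 groups K and Z, which is incompatible with the clades supported by the remaining characters; treating it as convergent (homoplasy) costs fewer steps than any alternative tree.
Only G and L show the derived state 'present' for C4, supporting them as a clade.
Only G, L, and W show the derived state 'present' for C5, supporting them as a clade.
C6 (derived state 'present') is unique to W (autapomorphy; uninformative for grouping).
Only G, K, L, and W show the derived state 'present' for C7, supporting them as a clade.
Most parsimonious ingroup topology: (((((G,L),W),K),D),Z).
G and W share a more recent common ancestor with each other than either does with K, so K is the least closely related of the three.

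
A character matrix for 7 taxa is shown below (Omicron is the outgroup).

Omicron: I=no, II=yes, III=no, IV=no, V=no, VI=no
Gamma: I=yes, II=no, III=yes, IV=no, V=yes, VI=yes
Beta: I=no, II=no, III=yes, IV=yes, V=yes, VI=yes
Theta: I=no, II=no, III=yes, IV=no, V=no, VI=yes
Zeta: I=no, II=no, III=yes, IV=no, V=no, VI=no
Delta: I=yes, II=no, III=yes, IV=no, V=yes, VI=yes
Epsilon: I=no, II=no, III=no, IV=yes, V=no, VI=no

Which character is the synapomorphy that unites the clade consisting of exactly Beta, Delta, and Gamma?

V

Character polarity is set by the outgroup: the derived state is whichever differs from the outgroup's state, so for II the derived state is 'no', and for the remaining characters it is 'yes'.
I: derived state 'yes' in Delta and Gamma only — synapomorphy for {Delta, Gamma}.
All ingroup taxa share the derived state 'no' for II; it defines the ingroup but does not resolve relationships within it.
Only Beta, Delta, Gamma, Theta, and Zeta show the derived state 'yes' for III, supporting them as a clade.
IV groups Beta and Epsilon, which is incompatible with the clades supported by the remaining characters; treating it as convergent (homoplasy) costs fewer steps than any alternative tree.
Only Beta, Delta, and Gamma show the derived state 'yes' for V, supporting them as a clade.
VI: derived state 'yes' in Beta, Delta, Gamma, and Theta only — synapomorphy for {Beta, Delta, Gamma, Theta}.
Most parsimonious ingroup topology: (((((Gamma,Delta),Beta),Theta),Zeta),Epsilon).
The clade {Beta, Delta, Gamma} is supported by V: its derived state 'yes' occurs in exactly those taxa and in no other taxon (including the outgroup).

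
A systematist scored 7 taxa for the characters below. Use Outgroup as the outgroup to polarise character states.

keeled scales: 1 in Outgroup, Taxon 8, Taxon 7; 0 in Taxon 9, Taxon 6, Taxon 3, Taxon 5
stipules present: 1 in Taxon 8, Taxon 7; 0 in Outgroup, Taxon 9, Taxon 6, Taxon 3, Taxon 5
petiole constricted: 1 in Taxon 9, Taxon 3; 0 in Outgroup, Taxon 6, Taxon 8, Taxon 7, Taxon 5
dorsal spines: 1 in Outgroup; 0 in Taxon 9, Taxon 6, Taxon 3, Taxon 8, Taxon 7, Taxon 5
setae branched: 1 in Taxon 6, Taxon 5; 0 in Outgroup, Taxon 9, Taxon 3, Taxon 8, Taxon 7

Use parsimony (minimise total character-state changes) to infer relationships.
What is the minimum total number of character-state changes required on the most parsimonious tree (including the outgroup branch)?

5

Character polarity is set by the outgroup: the derived state is whichever differs from the outgroup's state, so for keeled scales, dorsal spines the derived state is '0', and for the remaining characters it is '1'.
keeled scales: derived state '0' in Taxon 3, Taxon 5, Taxon 6, and Taxon 9 only — synapomorphy for {Taxon 3, Taxon 5, Taxon 6, Taxon 9}.
Only Taxon 7 and Taxon 8 show the derived state '1' for stipules present, supporting them as a clade.
Only Taxon 3 and Taxon 9 show the derived state '1' for petiole constricted, supporting them as a clade.
All ingroup taxa share the derived state '0' for dorsal spines; it defines the ingroup but does not resolve relationships within it.
Only Taxon 5 and Taxon 6 show the derived state '1' for setae branched, supporting them as a clade.
Most parsimonious ingroup topology: (((Taxon 9,Taxon 3),(Taxon 6,Taxon 5)),(Taxon 8,Taxon 7)).
Changes per character on this tree: keeled scales: 1; stipules present: 1; petiole constricted: 1; dorsal spines: 1; setae branched: 1.
Total = 5.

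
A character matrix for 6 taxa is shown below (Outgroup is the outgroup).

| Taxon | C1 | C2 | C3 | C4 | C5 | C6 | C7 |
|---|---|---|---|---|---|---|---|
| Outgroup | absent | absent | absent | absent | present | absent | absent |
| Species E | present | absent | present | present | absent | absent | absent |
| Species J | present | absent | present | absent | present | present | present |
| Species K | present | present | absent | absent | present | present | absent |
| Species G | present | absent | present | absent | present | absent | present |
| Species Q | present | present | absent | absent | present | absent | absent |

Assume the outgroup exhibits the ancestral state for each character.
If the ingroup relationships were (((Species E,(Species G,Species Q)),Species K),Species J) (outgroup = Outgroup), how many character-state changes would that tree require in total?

12

Map each character onto (((Species E,(Species G,Species Q)),Species K),Species J) (rooted by Outgroup) and count the minimum state changes it requires (Fitch parsimony):
C1: 1; C2: 2; C3: 3; C4: 1; C5: 1; C6: 2; C7: 2.
Total tree length = 12.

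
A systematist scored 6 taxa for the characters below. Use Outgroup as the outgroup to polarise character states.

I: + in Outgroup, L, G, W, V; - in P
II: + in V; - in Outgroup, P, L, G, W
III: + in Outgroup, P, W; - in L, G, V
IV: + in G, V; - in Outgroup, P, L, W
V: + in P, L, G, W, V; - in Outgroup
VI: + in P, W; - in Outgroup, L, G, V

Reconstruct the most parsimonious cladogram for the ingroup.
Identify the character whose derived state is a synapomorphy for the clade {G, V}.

IV

Character polarity is set by the outgroup: the derived state is whichever differs from the outgroup's state, so for I, III the derived state is '-', and for the remaining characters it is '+'.
I: derived state '-' in P only — an autapomorphy, so it tells us nothing about relationships among taxa.
II (derived state '+') is unique to V (autapomorphy; uninformative for grouping).
III (derived state '-') is shared by G, L, and V — a synapomorphy uniting that clade.
IV (derived state '+') is shared by G and V — a synapomorphy uniting that clade.
V (derived state '+') is shared by all ingroup taxa — unites the whole ingroup.
VI (derived state '+') is shared by P and W — a synapomorphy uniting that clade.
Most parsimonious ingroup topology: ((P,W),(L,(G,V))).
The clade {G, V} is supported by IV: its derived state '+' occurs in exactly those taxa and in no other taxon (including the outgroup).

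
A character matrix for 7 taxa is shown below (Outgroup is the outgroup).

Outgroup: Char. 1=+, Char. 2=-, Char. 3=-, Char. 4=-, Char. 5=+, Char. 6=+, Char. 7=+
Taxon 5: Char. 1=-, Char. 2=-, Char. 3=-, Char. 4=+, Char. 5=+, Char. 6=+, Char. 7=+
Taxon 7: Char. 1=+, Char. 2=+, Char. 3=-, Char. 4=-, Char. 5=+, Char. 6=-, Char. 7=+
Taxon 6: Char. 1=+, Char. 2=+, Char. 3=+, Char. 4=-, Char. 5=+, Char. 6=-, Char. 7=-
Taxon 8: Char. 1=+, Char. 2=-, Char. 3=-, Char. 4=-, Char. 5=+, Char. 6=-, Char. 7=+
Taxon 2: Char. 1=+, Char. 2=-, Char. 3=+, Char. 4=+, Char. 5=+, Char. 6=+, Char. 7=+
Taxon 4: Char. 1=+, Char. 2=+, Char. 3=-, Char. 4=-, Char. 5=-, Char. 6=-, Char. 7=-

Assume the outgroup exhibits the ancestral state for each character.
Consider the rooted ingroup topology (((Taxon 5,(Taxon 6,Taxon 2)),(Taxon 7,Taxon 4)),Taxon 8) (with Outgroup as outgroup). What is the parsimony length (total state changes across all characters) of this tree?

12

Map each character onto (((Taxon 5,(Taxon 6,Taxon 2)),(Taxon 7,Taxon 4)),Taxon 8) (rooted by Outgroup) and count the minimum state changes it requires (Fitch parsimony):
Char. 1: 1; Char. 2: 2; Char. 3: 1; Char. 4: 2; Char. 5: 1; Char. 6: 3; Char. 7: 2.
Total tree length = 12.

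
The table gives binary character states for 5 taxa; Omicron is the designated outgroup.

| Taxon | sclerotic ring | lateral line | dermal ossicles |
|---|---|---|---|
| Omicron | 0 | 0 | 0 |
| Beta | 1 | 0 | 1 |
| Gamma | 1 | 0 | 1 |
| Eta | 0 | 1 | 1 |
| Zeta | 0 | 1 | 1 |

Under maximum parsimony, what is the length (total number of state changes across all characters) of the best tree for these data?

The outgroup has state '0' for every character, so '1' is the derived state throughout.
Only Beta and Gamma show the derived state '1' for sclerotic ring, supporting them as a clade.
lateral line: derived state '1' in Eta and Zeta only — synapomorphy for {Eta, Zeta}.
All ingroup taxa share the derived state '1' for dermal ossicles; it defines the ingroup but does not resolve relationships within it.
Most parsimonious ingroup topology: ((Beta,Gamma),(Eta,Zeta)).
Changes per character on this tree: sclerotic ring: 1; lateral line: 1; dermal ossicles: 1.
Total = 3.

3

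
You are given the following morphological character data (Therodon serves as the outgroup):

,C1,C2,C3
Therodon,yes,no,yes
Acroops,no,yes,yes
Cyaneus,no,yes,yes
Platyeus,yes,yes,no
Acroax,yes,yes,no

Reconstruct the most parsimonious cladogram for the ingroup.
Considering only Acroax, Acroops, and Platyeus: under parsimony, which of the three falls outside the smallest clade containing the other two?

Acroops

Character polarity is set by the outgroup: the derived state is whichever differs from the outgroup's state, so for C1, C3 the derived state is 'no', and for the remaining characters it is 'yes'.
Only Acroops and Cyaneus show the derived state 'no' for C1, supporting them as a clade.
C2 (derived state 'yes') is shared by all ingroup taxa — unites the whole ingroup.
C3 (derived state 'no') is shared by Acroax and Platyeus — a synapomorphy uniting that clade.
Most parsimonious ingroup topology: ((Acroax,Platyeus),(Cyaneus,Acroops)).
Platyeus and Acroax share a more recent common ancestor with each other than either does with Acroops, so Acroops is the least closely related of the three.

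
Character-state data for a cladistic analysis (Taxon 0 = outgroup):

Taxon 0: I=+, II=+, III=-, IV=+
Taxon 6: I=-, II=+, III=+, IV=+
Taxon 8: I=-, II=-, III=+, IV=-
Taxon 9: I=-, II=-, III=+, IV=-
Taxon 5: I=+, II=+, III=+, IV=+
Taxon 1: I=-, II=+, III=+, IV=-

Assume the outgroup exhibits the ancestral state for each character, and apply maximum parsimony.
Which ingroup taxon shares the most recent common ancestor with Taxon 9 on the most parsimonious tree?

Taxon 8

Character polarity is set by the outgroup: the derived state is whichever differs from the outgroup's state, so for I, II, IV the derived state is '-', and for the remaining characters it is '+'.
I: derived state '-' in Taxon 1, Taxon 6, Taxon 8, and Taxon 9 only — synapomorphy for {Taxon 1, Taxon 6, Taxon 8, Taxon 9}.
II (derived state '-') is shared by Taxon 8 and Taxon 9 — a synapomorphy uniting that clade.
All ingroup taxa share the derived state '+' for III; it defines the ingroup but does not resolve relationships within it.
IV (derived state '-') is shared by Taxon 1, Taxon 8, and Taxon 9 — a synapomorphy uniting that clade.
Most parsimonious ingroup topology: ((Taxon 6,((Taxon 8,Taxon 9),Taxon 1)),Taxon 5).
Taxon 9 and Taxon 8 form a cherry on this tree, so they are sister taxa.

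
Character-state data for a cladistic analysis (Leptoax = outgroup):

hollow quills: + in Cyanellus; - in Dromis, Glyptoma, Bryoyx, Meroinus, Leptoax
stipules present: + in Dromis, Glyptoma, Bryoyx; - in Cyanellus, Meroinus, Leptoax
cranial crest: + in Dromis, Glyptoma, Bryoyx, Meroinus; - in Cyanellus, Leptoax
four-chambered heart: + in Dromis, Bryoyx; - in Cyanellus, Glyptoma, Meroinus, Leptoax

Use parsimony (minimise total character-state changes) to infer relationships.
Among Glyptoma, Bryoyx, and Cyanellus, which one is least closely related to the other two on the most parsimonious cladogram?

The outgroup has state '-' for every character, so '+' is the derived state throughout.
hollow quills (derived state '+') is unique to Cyanellus (autapomorphy; uninformative for grouping).
stipules present (derived state '+') is shared by Bryoyx, Dromis, and Glyptoma — a synapomorphy uniting that clade.
cranial crest: derived state '+' in Bryoyx, Dromis, Glyptoma, and Meroinus only — synapomorphy for {Bryoyx, Dromis, Glyptoma, Meroinus}.
Only Bryoyx and Dromis show the derived state '+' for four-chambered heart, supporting them as a clade.
Most parsimonious ingroup topology: ((Meroinus,((Dromis,Bryoyx),Glyptoma)),Cyanellus).
Glyptoma and Bryoyx share a more recent common ancestor with each other than either does with Cyanellus, so Cyanellus is the least closely related of the three.

Cyanellus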